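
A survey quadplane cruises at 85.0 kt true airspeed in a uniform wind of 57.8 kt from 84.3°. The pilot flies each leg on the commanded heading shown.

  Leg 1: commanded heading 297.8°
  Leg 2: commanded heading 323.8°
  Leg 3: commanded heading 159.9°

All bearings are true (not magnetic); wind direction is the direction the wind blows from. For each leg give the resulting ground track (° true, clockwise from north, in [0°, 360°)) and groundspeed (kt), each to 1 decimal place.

Leg 1: heading 297.8°; drift -13.5° → track 284.3°, groundspeed 137.0 kt
Leg 2: heading 323.8°; drift -23.5° → track 300.3°, groundspeed 124.7 kt
Leg 3: heading 159.9°; drift +38.4° → track 198.3°, groundspeed 90.1 kt

Leg 1: track=284.3°, groundspeed=137.0 kt
Leg 2: track=300.3°, groundspeed=124.7 kt
Leg 3: track=198.3°, groundspeed=90.1 kt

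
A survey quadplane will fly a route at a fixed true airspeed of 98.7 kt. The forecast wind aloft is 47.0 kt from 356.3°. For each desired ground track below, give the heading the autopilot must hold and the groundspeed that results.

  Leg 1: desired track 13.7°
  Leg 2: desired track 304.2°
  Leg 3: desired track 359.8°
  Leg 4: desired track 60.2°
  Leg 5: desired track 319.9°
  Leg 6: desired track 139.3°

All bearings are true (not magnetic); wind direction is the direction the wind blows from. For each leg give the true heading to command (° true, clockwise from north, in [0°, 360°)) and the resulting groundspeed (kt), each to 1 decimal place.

Leg 1: desired track 13.7°; wind correction -8.2° → command heading 5.5°, groundspeed 52.8 kt
Leg 2: desired track 304.2°; wind correction +22.1° → command heading 326.3°, groundspeed 62.6 kt
Leg 3: desired track 359.8°; wind correction -1.7° → command heading 358.1°, groundspeed 51.7 kt
Leg 4: desired track 60.2°; wind correction -25.3° → command heading 34.9°, groundspeed 68.5 kt
Leg 5: desired track 319.9°; wind correction +16.4° → command heading 336.3°, groundspeed 56.8 kt
Leg 6: desired track 139.3°; wind correction -16.7° → command heading 122.6°, groundspeed 132.1 kt

Leg 1: heading=5.5°, groundspeed=52.8 kt
Leg 2: heading=326.3°, groundspeed=62.6 kt
Leg 3: heading=358.1°, groundspeed=51.7 kt
Leg 4: heading=34.9°, groundspeed=68.5 kt
Leg 5: heading=336.3°, groundspeed=56.8 kt
Leg 6: heading=122.6°, groundspeed=132.1 kt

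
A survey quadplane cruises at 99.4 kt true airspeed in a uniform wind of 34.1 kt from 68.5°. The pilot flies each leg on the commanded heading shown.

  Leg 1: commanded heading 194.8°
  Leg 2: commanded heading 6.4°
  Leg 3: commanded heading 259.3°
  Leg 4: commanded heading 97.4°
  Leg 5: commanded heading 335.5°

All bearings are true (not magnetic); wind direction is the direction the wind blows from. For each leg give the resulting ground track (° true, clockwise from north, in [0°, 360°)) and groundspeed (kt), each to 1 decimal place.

Leg 1: heading 194.8°; drift +12.9° → track 207.7°, groundspeed 122.7 kt
Leg 2: heading 6.4°; drift -19.9° → track 346.5°, groundspeed 88.7 kt
Leg 3: heading 259.3°; drift -2.8° → track 256.5°, groundspeed 133.0 kt
Leg 4: heading 97.4°; drift +13.3° → track 110.7°, groundspeed 71.5 kt
Leg 5: heading 335.5°; drift -18.6° → track 316.9°, groundspeed 106.8 kt

Leg 1: track=207.7°, groundspeed=122.7 kt
Leg 2: track=346.5°, groundspeed=88.7 kt
Leg 3: track=256.5°, groundspeed=133.0 kt
Leg 4: track=110.7°, groundspeed=71.5 kt
Leg 5: track=316.9°, groundspeed=106.8 kt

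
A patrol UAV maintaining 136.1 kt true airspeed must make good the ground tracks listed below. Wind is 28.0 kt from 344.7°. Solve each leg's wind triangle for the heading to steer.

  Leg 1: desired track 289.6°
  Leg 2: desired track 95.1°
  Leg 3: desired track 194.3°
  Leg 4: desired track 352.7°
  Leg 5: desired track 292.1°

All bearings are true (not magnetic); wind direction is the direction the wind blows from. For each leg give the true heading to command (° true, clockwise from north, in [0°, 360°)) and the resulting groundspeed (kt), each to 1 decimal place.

Leg 1: heading=299.3°, groundspeed=118.1 kt
Leg 2: heading=84.0°, groundspeed=143.3 kt
Leg 3: heading=200.1°, groundspeed=159.7 kt
Leg 4: heading=351.1°, groundspeed=108.3 kt
Leg 5: heading=301.5°, groundspeed=117.3 kt

Leg 1: desired track 289.6°; wind correction +9.7° → command heading 299.3°, groundspeed 118.1 kt
Leg 2: desired track 95.1°; wind correction -11.1° → command heading 84.0°, groundspeed 143.3 kt
Leg 3: desired track 194.3°; wind correction +5.8° → command heading 200.1°, groundspeed 159.7 kt
Leg 4: desired track 352.7°; wind correction -1.6° → command heading 351.1°, groundspeed 108.3 kt
Leg 5: desired track 292.1°; wind correction +9.4° → command heading 301.5°, groundspeed 117.3 kt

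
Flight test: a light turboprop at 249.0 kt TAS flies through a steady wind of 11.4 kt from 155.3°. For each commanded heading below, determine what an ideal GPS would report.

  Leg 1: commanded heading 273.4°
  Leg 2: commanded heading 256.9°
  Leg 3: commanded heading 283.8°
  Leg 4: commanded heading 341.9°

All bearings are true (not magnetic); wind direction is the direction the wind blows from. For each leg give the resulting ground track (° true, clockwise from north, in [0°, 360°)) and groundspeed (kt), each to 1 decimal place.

Leg 1: track=275.7°, groundspeed=254.6 kt
Leg 2: track=259.4°, groundspeed=251.5 kt
Leg 3: track=285.8°, groundspeed=256.3 kt
Leg 4: track=341.6°, groundspeed=260.3 kt

Leg 1: heading 273.4°; drift +2.3° → track 275.7°, groundspeed 254.6 kt
Leg 2: heading 256.9°; drift +2.5° → track 259.4°, groundspeed 251.5 kt
Leg 3: heading 283.8°; drift +2.0° → track 285.8°, groundspeed 256.3 kt
Leg 4: heading 341.9°; drift -0.3° → track 341.6°, groundspeed 260.3 kt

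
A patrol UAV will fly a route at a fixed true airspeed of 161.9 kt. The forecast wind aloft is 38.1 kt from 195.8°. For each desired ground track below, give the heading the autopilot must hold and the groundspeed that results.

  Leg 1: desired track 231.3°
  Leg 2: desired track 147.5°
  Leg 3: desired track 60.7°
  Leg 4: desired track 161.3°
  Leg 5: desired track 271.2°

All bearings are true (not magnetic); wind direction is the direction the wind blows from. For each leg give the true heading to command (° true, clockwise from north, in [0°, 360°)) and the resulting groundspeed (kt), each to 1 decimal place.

Leg 1: heading=223.4°, groundspeed=129.4 kt
Leg 2: heading=157.6°, groundspeed=134.0 kt
Leg 3: heading=70.3°, groundspeed=186.6 kt
Leg 4: heading=169.0°, groundspeed=129.1 kt
Leg 5: heading=258.0°, groundspeed=148.0 kt

Leg 1: desired track 231.3°; wind correction -7.9° → command heading 223.4°, groundspeed 129.4 kt
Leg 2: desired track 147.5°; wind correction +10.1° → command heading 157.6°, groundspeed 134.0 kt
Leg 3: desired track 60.7°; wind correction +9.6° → command heading 70.3°, groundspeed 186.6 kt
Leg 4: desired track 161.3°; wind correction +7.7° → command heading 169.0°, groundspeed 129.1 kt
Leg 5: desired track 271.2°; wind correction -13.2° → command heading 258.0°, groundspeed 148.0 kt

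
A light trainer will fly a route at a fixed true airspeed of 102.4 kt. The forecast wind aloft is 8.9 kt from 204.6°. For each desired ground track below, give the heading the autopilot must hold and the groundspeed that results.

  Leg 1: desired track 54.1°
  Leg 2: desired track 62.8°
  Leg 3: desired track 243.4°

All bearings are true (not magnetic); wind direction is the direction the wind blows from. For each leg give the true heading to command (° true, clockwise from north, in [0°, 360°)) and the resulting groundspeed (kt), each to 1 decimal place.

Leg 1: desired track 54.1°; wind correction +2.5° → command heading 56.6°, groundspeed 110.1 kt
Leg 2: desired track 62.8°; wind correction +3.1° → command heading 65.9°, groundspeed 109.2 kt
Leg 3: desired track 243.4°; wind correction -3.1° → command heading 240.3°, groundspeed 95.3 kt

Leg 1: heading=56.6°, groundspeed=110.1 kt
Leg 2: heading=65.9°, groundspeed=109.2 kt
Leg 3: heading=240.3°, groundspeed=95.3 kt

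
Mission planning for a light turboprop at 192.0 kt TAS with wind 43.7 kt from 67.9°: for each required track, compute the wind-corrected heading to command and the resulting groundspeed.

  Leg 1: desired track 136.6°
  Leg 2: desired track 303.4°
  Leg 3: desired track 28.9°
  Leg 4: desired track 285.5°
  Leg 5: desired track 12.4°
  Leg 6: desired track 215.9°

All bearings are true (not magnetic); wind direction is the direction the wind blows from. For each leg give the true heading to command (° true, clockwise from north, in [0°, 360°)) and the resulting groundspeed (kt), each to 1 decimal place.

Leg 1: desired track 136.6°; wind correction -12.2° → command heading 124.4°, groundspeed 171.8 kt
Leg 2: desired track 303.4°; wind correction +10.8° → command heading 314.2°, groundspeed 213.3 kt
Leg 3: desired track 28.9°; wind correction +8.2° → command heading 37.1°, groundspeed 156.1 kt
Leg 4: desired track 285.5°; wind correction +8.0° → command heading 293.5°, groundspeed 224.8 kt
Leg 5: desired track 12.4°; wind correction +10.8° → command heading 23.2°, groundspeed 163.8 kt
Leg 6: desired track 215.9°; wind correction -6.9° → command heading 209.0°, groundspeed 227.7 kt

Leg 1: heading=124.4°, groundspeed=171.8 kt
Leg 2: heading=314.2°, groundspeed=213.3 kt
Leg 3: heading=37.1°, groundspeed=156.1 kt
Leg 4: heading=293.5°, groundspeed=224.8 kt
Leg 5: heading=23.2°, groundspeed=163.8 kt
Leg 6: heading=209.0°, groundspeed=227.7 kt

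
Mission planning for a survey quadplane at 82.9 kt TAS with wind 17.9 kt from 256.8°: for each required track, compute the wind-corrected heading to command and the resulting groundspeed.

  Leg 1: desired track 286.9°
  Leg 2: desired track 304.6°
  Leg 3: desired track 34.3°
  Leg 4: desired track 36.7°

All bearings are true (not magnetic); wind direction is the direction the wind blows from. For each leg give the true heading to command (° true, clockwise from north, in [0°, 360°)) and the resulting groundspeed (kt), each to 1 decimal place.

Leg 1: desired track 286.9°; wind correction -6.2° → command heading 280.7°, groundspeed 66.9 kt
Leg 2: desired track 304.6°; wind correction -9.2° → command heading 295.4°, groundspeed 69.8 kt
Leg 3: desired track 34.3°; wind correction -8.4° → command heading 25.9°, groundspeed 95.2 kt
Leg 4: desired track 36.7°; wind correction -8.0° → command heading 28.7°, groundspeed 95.8 kt

Leg 1: heading=280.7°, groundspeed=66.9 kt
Leg 2: heading=295.4°, groundspeed=69.8 kt
Leg 3: heading=25.9°, groundspeed=95.2 kt
Leg 4: heading=28.7°, groundspeed=95.8 kt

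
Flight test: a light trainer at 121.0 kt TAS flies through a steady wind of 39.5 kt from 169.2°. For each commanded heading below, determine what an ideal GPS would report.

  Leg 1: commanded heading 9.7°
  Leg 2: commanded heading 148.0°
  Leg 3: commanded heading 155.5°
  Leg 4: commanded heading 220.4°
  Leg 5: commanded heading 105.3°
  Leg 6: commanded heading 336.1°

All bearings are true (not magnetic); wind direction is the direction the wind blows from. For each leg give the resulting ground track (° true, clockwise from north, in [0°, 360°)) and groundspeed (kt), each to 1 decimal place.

Leg 1: heading 9.7°; drift -5.0° → track 4.7°, groundspeed 158.6 kt
Leg 2: heading 148.0°; drift -9.6° → track 138.4°, groundspeed 85.4 kt
Leg 3: heading 155.5°; drift -6.5° → track 149.0°, groundspeed 83.2 kt
Leg 4: heading 220.4°; drift +17.7° → track 238.1°, groundspeed 101.1 kt
Leg 5: heading 105.3°; drift -18.9° → track 86.4°, groundspeed 109.5 kt
Leg 6: heading 336.1°; drift +3.2° → track 339.3°, groundspeed 159.7 kt

Leg 1: track=4.7°, groundspeed=158.6 kt
Leg 2: track=138.4°, groundspeed=85.4 kt
Leg 3: track=149.0°, groundspeed=83.2 kt
Leg 4: track=238.1°, groundspeed=101.1 kt
Leg 5: track=86.4°, groundspeed=109.5 kt
Leg 6: track=339.3°, groundspeed=159.7 kt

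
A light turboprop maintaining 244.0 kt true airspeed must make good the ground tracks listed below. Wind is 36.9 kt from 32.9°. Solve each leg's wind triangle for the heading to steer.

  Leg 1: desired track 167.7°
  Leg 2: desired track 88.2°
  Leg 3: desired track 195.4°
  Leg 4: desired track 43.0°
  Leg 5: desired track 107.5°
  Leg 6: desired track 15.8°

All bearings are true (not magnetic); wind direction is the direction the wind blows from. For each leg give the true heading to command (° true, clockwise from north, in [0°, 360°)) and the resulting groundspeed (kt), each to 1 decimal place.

Leg 1: heading=161.5°, groundspeed=268.6 kt
Leg 2: heading=81.1°, groundspeed=221.1 kt
Leg 3: heading=192.8°, groundspeed=278.9 kt
Leg 4: heading=41.5°, groundspeed=207.6 kt
Leg 5: heading=99.1°, groundspeed=231.6 kt
Leg 6: heading=18.3°, groundspeed=208.5 kt

Leg 1: desired track 167.7°; wind correction -6.2° → command heading 161.5°, groundspeed 268.6 kt
Leg 2: desired track 88.2°; wind correction -7.1° → command heading 81.1°, groundspeed 221.1 kt
Leg 3: desired track 195.4°; wind correction -2.6° → command heading 192.8°, groundspeed 278.9 kt
Leg 4: desired track 43.0°; wind correction -1.5° → command heading 41.5°, groundspeed 207.6 kt
Leg 5: desired track 107.5°; wind correction -8.4° → command heading 99.1°, groundspeed 231.6 kt
Leg 6: desired track 15.8°; wind correction +2.5° → command heading 18.3°, groundspeed 208.5 kt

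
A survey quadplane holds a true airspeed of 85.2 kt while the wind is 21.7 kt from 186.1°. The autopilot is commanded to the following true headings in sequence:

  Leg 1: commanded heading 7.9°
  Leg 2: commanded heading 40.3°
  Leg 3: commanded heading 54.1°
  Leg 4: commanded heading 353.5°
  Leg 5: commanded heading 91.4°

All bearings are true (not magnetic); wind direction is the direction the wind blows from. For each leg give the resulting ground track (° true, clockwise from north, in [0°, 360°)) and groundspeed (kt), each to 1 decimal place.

Leg 1: heading 7.9°; drift -0.4° → track 7.5°, groundspeed 106.9 kt
Leg 2: heading 40.3°; drift -6.7° → track 33.6°, groundspeed 103.9 kt
Leg 3: heading 54.1°; drift -9.2° → track 44.9°, groundspeed 101.0 kt
Leg 4: heading 353.5°; drift +2.5° → track 356.0°, groundspeed 106.5 kt
Leg 5: heading 91.4°; drift -14.0° → track 77.4°, groundspeed 89.6 kt

Leg 1: track=7.5°, groundspeed=106.9 kt
Leg 2: track=33.6°, groundspeed=103.9 kt
Leg 3: track=44.9°, groundspeed=101.0 kt
Leg 4: track=356.0°, groundspeed=106.5 kt
Leg 5: track=77.4°, groundspeed=89.6 kt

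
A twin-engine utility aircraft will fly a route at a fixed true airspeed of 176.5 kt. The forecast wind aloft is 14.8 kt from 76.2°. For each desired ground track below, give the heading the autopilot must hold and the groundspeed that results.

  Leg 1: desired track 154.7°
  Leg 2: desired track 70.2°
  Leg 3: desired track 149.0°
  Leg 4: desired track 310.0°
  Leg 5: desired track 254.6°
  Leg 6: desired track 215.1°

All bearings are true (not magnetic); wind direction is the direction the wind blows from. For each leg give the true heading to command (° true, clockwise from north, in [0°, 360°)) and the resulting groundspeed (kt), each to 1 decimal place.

Leg 1: desired track 154.7°; wind correction -4.7° → command heading 150.0°, groundspeed 173.0 kt
Leg 2: desired track 70.2°; wind correction +0.5° → command heading 70.7°, groundspeed 161.8 kt
Leg 3: desired track 149.0°; wind correction -4.6° → command heading 144.4°, groundspeed 171.6 kt
Leg 4: desired track 310.0°; wind correction +3.9° → command heading 313.9°, groundspeed 184.8 kt
Leg 5: desired track 254.6°; wind correction -0.1° → command heading 254.5°, groundspeed 191.3 kt
Leg 6: desired track 215.1°; wind correction -3.2° → command heading 211.9°, groundspeed 187.4 kt

Leg 1: heading=150.0°, groundspeed=173.0 kt
Leg 2: heading=70.7°, groundspeed=161.8 kt
Leg 3: heading=144.4°, groundspeed=171.6 kt
Leg 4: heading=313.9°, groundspeed=184.8 kt
Leg 5: heading=254.5°, groundspeed=191.3 kt
Leg 6: heading=211.9°, groundspeed=187.4 kt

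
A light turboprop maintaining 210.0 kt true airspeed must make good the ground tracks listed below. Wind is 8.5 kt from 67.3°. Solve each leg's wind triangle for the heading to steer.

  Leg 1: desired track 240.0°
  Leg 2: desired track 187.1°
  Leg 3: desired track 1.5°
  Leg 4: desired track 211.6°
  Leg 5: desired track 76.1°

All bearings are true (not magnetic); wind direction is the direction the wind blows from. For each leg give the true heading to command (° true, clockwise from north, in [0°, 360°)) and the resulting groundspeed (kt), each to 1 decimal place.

Leg 1: desired track 240.0°; wind correction -0.3° → command heading 239.7°, groundspeed 218.4 kt
Leg 2: desired track 187.1°; wind correction -2.0° → command heading 185.1°, groundspeed 214.1 kt
Leg 3: desired track 1.5°; wind correction +2.1° → command heading 3.6°, groundspeed 206.4 kt
Leg 4: desired track 211.6°; wind correction -1.4° → command heading 210.2°, groundspeed 216.8 kt
Leg 5: desired track 76.1°; wind correction -0.4° → command heading 75.7°, groundspeed 201.6 kt

Leg 1: heading=239.7°, groundspeed=218.4 kt
Leg 2: heading=185.1°, groundspeed=214.1 kt
Leg 3: heading=3.6°, groundspeed=206.4 kt
Leg 4: heading=210.2°, groundspeed=216.8 kt
Leg 5: heading=75.7°, groundspeed=201.6 kt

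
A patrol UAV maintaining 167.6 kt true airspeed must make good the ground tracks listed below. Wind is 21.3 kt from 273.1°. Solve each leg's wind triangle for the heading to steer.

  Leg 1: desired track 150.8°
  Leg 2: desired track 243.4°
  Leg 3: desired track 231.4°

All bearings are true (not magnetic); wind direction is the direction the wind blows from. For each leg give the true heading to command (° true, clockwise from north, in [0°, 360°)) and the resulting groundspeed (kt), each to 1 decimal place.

Leg 1: heading=157.0°, groundspeed=178.0 kt
Leg 2: heading=247.0°, groundspeed=148.8 kt
Leg 3: heading=236.2°, groundspeed=151.1 kt

Leg 1: desired track 150.8°; wind correction +6.2° → command heading 157.0°, groundspeed 178.0 kt
Leg 2: desired track 243.4°; wind correction +3.6° → command heading 247.0°, groundspeed 148.8 kt
Leg 3: desired track 231.4°; wind correction +4.8° → command heading 236.2°, groundspeed 151.1 kt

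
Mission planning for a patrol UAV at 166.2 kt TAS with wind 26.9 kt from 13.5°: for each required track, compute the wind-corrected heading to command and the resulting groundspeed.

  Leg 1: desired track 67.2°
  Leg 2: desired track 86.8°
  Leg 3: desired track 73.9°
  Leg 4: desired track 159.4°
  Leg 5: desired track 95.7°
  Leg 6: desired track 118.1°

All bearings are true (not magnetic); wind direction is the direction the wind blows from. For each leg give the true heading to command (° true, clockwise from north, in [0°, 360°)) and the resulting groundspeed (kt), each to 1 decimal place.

Leg 1: desired track 67.2°; wind correction -7.5° → command heading 59.7°, groundspeed 148.9 kt
Leg 2: desired track 86.8°; wind correction -8.9° → command heading 77.9°, groundspeed 156.5 kt
Leg 3: desired track 73.9°; wind correction -8.1° → command heading 65.8°, groundspeed 151.3 kt
Leg 4: desired track 159.4°; wind correction -5.2° → command heading 154.2°, groundspeed 187.8 kt
Leg 5: desired track 95.7°; wind correction -9.2° → command heading 86.5°, groundspeed 160.4 kt
Leg 6: desired track 118.1°; wind correction -9.0° → command heading 109.1°, groundspeed 170.9 kt

Leg 1: heading=59.7°, groundspeed=148.9 kt
Leg 2: heading=77.9°, groundspeed=156.5 kt
Leg 3: heading=65.8°, groundspeed=151.3 kt
Leg 4: heading=154.2°, groundspeed=187.8 kt
Leg 5: heading=86.5°, groundspeed=160.4 kt
Leg 6: heading=109.1°, groundspeed=170.9 kt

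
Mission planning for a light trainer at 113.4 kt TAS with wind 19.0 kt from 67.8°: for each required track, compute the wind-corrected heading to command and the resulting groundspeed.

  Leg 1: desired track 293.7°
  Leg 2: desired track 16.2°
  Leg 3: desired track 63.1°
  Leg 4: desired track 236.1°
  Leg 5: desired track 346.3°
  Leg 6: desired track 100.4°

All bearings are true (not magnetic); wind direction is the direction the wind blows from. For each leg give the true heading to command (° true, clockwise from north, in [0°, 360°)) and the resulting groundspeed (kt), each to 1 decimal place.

Leg 1: desired track 293.7°; wind correction +6.9° → command heading 300.6°, groundspeed 125.8 kt
Leg 2: desired track 16.2°; wind correction +7.5° → command heading 23.7°, groundspeed 100.6 kt
Leg 3: desired track 63.1°; wind correction +0.8° → command heading 63.9°, groundspeed 94.5 kt
Leg 4: desired track 236.1°; wind correction -1.9° → command heading 234.2°, groundspeed 131.9 kt
Leg 5: desired track 346.3°; wind correction +9.5° → command heading 355.8°, groundspeed 109.0 kt
Leg 6: desired track 100.4°; wind correction -5.2° → command heading 95.2°, groundspeed 96.9 kt

Leg 1: heading=300.6°, groundspeed=125.8 kt
Leg 2: heading=23.7°, groundspeed=100.6 kt
Leg 3: heading=63.9°, groundspeed=94.5 kt
Leg 4: heading=234.2°, groundspeed=131.9 kt
Leg 5: heading=355.8°, groundspeed=109.0 kt
Leg 6: heading=95.2°, groundspeed=96.9 kt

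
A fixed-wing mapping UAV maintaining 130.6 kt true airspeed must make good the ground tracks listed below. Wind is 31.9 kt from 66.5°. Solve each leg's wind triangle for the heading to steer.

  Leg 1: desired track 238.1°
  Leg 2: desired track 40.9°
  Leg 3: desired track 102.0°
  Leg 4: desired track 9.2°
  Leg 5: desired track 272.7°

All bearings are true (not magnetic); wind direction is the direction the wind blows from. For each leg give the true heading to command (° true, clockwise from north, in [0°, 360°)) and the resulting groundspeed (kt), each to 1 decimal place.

Leg 1: desired track 238.1°; wind correction -2.0° → command heading 236.1°, groundspeed 162.1 kt
Leg 2: desired track 40.9°; wind correction +6.1° → command heading 47.0°, groundspeed 101.1 kt
Leg 3: desired track 102.0°; wind correction -8.2° → command heading 93.8°, groundspeed 103.3 kt
Leg 4: desired track 9.2°; wind correction +11.9° → command heading 21.1°, groundspeed 110.6 kt
Leg 5: desired track 272.7°; wind correction +6.2° → command heading 278.9°, groundspeed 158.5 kt

Leg 1: heading=236.1°, groundspeed=162.1 kt
Leg 2: heading=47.0°, groundspeed=101.1 kt
Leg 3: heading=93.8°, groundspeed=103.3 kt
Leg 4: heading=21.1°, groundspeed=110.6 kt
Leg 5: heading=278.9°, groundspeed=158.5 kt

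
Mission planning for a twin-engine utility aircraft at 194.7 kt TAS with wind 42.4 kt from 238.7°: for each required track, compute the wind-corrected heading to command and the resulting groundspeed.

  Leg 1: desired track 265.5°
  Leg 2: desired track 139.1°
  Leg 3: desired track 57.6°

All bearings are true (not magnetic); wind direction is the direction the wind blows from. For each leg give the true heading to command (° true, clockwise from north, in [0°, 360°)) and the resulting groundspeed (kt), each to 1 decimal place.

Leg 1: desired track 265.5°; wind correction -5.6° → command heading 259.9°, groundspeed 155.9 kt
Leg 2: desired track 139.1°; wind correction +12.4° → command heading 151.5°, groundspeed 197.2 kt
Leg 3: desired track 57.6°; wind correction -0.2° → command heading 57.4°, groundspeed 237.1 kt

Leg 1: heading=259.9°, groundspeed=155.9 kt
Leg 2: heading=151.5°, groundspeed=197.2 kt
Leg 3: heading=57.4°, groundspeed=237.1 kt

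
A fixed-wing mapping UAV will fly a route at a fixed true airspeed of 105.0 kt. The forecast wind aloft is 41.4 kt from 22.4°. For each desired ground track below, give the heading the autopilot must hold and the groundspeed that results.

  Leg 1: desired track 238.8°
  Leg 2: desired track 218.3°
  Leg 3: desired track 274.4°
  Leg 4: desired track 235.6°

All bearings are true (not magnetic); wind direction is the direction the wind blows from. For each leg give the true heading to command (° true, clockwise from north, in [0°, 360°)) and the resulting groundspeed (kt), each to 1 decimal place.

Leg 1: heading=252.3°, groundspeed=135.4 kt
Leg 2: heading=224.5°, groundspeed=144.2 kt
Leg 3: heading=296.4°, groundspeed=110.1 kt
Leg 4: heading=248.1°, groundspeed=137.2 kt

Leg 1: desired track 238.8°; wind correction +13.5° → command heading 252.3°, groundspeed 135.4 kt
Leg 2: desired track 218.3°; wind correction +6.2° → command heading 224.5°, groundspeed 144.2 kt
Leg 3: desired track 274.4°; wind correction +22.0° → command heading 296.4°, groundspeed 110.1 kt
Leg 4: desired track 235.6°; wind correction +12.5° → command heading 248.1°, groundspeed 137.2 kt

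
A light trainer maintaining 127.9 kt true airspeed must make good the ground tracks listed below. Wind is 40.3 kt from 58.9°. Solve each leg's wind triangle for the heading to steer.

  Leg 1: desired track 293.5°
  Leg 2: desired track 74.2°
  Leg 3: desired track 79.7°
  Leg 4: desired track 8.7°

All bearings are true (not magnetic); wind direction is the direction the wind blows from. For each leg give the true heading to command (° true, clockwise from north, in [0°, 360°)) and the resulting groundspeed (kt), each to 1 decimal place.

Leg 1: heading=308.4°, groundspeed=147.0 kt
Leg 2: heading=69.4°, groundspeed=88.6 kt
Leg 3: heading=73.3°, groundspeed=89.4 kt
Leg 4: heading=22.7°, groundspeed=98.3 kt

Leg 1: desired track 293.5°; wind correction +14.9° → command heading 308.4°, groundspeed 147.0 kt
Leg 2: desired track 74.2°; wind correction -4.8° → command heading 69.4°, groundspeed 88.6 kt
Leg 3: desired track 79.7°; wind correction -6.4° → command heading 73.3°, groundspeed 89.4 kt
Leg 4: desired track 8.7°; wind correction +14.0° → command heading 22.7°, groundspeed 98.3 kt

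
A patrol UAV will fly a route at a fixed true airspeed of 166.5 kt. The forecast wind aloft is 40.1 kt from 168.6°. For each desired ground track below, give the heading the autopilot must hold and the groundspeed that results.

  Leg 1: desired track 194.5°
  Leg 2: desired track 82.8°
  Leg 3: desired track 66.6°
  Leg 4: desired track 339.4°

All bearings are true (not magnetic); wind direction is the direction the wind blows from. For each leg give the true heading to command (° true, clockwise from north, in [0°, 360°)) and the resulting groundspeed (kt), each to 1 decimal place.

Leg 1: desired track 194.5°; wind correction -6.0° → command heading 188.5°, groundspeed 129.5 kt
Leg 2: desired track 82.8°; wind correction +13.9° → command heading 96.7°, groundspeed 158.7 kt
Leg 3: desired track 66.6°; wind correction +13.6° → command heading 80.2°, groundspeed 170.2 kt
Leg 4: desired track 339.4°; wind correction -2.2° → command heading 337.2°, groundspeed 206.0 kt

Leg 1: heading=188.5°, groundspeed=129.5 kt
Leg 2: heading=96.7°, groundspeed=158.7 kt
Leg 3: heading=80.2°, groundspeed=170.2 kt
Leg 4: heading=337.2°, groundspeed=206.0 kt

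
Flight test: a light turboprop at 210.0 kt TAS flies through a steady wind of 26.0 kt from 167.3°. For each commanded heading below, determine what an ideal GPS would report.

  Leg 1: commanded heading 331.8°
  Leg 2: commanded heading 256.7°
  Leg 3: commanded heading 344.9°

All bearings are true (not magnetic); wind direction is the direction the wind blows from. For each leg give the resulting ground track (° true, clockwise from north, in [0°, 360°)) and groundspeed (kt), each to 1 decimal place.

Leg 1: track=333.5°, groundspeed=235.2 kt
Leg 2: track=263.8°, groundspeed=211.3 kt
Leg 3: track=345.2°, groundspeed=236.0 kt

Leg 1: heading 331.8°; drift +1.7° → track 333.5°, groundspeed 235.2 kt
Leg 2: heading 256.7°; drift +7.1° → track 263.8°, groundspeed 211.3 kt
Leg 3: heading 344.9°; drift +0.3° → track 345.2°, groundspeed 236.0 kt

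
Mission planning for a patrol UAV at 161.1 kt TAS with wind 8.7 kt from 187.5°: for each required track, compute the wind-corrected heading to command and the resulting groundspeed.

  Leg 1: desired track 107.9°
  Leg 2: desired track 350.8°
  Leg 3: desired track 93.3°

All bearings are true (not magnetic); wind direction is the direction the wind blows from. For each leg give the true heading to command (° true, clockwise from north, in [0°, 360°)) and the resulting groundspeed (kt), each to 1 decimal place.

Leg 1: desired track 107.9°; wind correction +3.0° → command heading 110.9°, groundspeed 159.3 kt
Leg 2: desired track 350.8°; wind correction -0.9° → command heading 349.9°, groundspeed 169.4 kt
Leg 3: desired track 93.3°; wind correction +3.1° → command heading 96.4°, groundspeed 161.5 kt

Leg 1: heading=110.9°, groundspeed=159.3 kt
Leg 2: heading=349.9°, groundspeed=169.4 kt
Leg 3: heading=96.4°, groundspeed=161.5 kt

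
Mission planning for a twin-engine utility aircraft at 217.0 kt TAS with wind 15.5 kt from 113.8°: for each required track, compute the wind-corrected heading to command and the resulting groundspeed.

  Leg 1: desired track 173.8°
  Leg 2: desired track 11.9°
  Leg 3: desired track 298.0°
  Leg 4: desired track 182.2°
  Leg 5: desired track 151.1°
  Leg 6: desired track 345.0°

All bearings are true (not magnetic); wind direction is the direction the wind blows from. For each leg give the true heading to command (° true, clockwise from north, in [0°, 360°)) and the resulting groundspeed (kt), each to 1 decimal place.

Leg 1: heading=170.3°, groundspeed=208.8 kt
Leg 2: heading=15.9°, groundspeed=219.7 kt
Leg 3: heading=298.3°, groundspeed=232.5 kt
Leg 4: heading=178.4°, groundspeed=210.8 kt
Leg 5: heading=148.6°, groundspeed=204.5 kt
Leg 6: heading=348.2°, groundspeed=226.4 kt

Leg 1: desired track 173.8°; wind correction -3.5° → command heading 170.3°, groundspeed 208.8 kt
Leg 2: desired track 11.9°; wind correction +4.0° → command heading 15.9°, groundspeed 219.7 kt
Leg 3: desired track 298.0°; wind correction +0.3° → command heading 298.3°, groundspeed 232.5 kt
Leg 4: desired track 182.2°; wind correction -3.8° → command heading 178.4°, groundspeed 210.8 kt
Leg 5: desired track 151.1°; wind correction -2.5° → command heading 148.6°, groundspeed 204.5 kt
Leg 6: desired track 345.0°; wind correction +3.2° → command heading 348.2°, groundspeed 226.4 kt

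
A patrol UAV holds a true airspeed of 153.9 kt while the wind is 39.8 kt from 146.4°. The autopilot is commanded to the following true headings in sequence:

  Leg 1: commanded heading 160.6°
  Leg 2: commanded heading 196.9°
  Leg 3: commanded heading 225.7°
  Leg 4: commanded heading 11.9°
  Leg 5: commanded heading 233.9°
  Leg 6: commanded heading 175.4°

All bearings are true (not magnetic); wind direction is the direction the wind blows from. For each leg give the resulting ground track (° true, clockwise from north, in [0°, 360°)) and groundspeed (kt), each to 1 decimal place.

Leg 1: heading 160.6°; drift +4.8° → track 165.4°, groundspeed 115.7 kt
Leg 2: heading 196.9°; drift +13.4° → track 210.3°, groundspeed 132.2 kt
Leg 3: heading 225.7°; drift +14.9° → track 240.6°, groundspeed 151.6 kt
Leg 4: heading 11.9°; drift -8.9° → track 3.0°, groundspeed 184.0 kt
Leg 5: heading 233.9°; drift +14.6° → track 248.5°, groundspeed 157.3 kt
Leg 6: heading 175.4°; drift +9.2° → track 184.6°, groundspeed 120.6 kt

Leg 1: track=165.4°, groundspeed=115.7 kt
Leg 2: track=210.3°, groundspeed=132.2 kt
Leg 3: track=240.6°, groundspeed=151.6 kt
Leg 4: track=3.0°, groundspeed=184.0 kt
Leg 5: track=248.5°, groundspeed=157.3 kt
Leg 6: track=184.6°, groundspeed=120.6 kt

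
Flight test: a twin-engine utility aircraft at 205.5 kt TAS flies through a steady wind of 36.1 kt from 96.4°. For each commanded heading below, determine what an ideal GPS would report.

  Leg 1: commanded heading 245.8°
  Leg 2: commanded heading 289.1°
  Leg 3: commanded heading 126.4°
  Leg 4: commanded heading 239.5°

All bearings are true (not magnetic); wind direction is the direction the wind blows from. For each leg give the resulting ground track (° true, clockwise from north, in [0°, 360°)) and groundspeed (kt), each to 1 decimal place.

Leg 1: track=250.2°, groundspeed=237.3 kt
Leg 2: track=287.2°, groundspeed=240.8 kt
Leg 3: track=132.3°, groundspeed=175.2 kt
Leg 4: track=244.8°, groundspeed=235.4 kt

Leg 1: heading 245.8°; drift +4.4° → track 250.2°, groundspeed 237.3 kt
Leg 2: heading 289.1°; drift -1.9° → track 287.2°, groundspeed 240.8 kt
Leg 3: heading 126.4°; drift +5.9° → track 132.3°, groundspeed 175.2 kt
Leg 4: heading 239.5°; drift +5.3° → track 244.8°, groundspeed 235.4 kt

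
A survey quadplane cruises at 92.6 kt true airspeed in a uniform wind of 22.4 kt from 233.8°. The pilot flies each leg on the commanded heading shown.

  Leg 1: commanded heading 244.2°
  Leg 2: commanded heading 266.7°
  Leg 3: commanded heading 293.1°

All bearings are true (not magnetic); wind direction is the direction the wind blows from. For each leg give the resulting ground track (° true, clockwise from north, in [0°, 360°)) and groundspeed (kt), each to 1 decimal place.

Leg 1: heading 244.2°; drift +3.3° → track 247.5°, groundspeed 70.7 kt
Leg 2: heading 266.7°; drift +9.4° → track 276.1°, groundspeed 74.8 kt
Leg 3: heading 293.1°; drift +13.3° → track 306.4°, groundspeed 83.4 kt

Leg 1: track=247.5°, groundspeed=70.7 kt
Leg 2: track=276.1°, groundspeed=74.8 kt
Leg 3: track=306.4°, groundspeed=83.4 kt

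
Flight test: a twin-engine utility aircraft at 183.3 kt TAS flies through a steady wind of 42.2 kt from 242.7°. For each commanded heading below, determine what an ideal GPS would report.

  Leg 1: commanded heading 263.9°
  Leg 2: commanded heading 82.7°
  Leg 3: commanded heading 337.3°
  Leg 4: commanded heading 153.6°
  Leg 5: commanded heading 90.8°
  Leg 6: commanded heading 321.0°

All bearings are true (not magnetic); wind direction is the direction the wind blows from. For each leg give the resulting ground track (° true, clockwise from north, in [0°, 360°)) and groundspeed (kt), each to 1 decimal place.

Leg 1: heading 263.9°; drift +6.1° → track 270.0°, groundspeed 144.8 kt
Leg 2: heading 82.7°; drift -3.7° → track 79.0°, groundspeed 223.4 kt
Leg 3: heading 337.3°; drift +12.7° → track 350.0°, groundspeed 191.4 kt
Leg 4: heading 153.6°; drift -13.0° → track 140.6°, groundspeed 187.4 kt
Leg 5: heading 90.8°; drift -5.2° → track 85.6°, groundspeed 221.4 kt
Leg 6: heading 321.0°; drift +13.3° → track 334.3°, groundspeed 179.6 kt

Leg 1: track=270.0°, groundspeed=144.8 kt
Leg 2: track=79.0°, groundspeed=223.4 kt
Leg 3: track=350.0°, groundspeed=191.4 kt
Leg 4: track=140.6°, groundspeed=187.4 kt
Leg 5: track=85.6°, groundspeed=221.4 kt
Leg 6: track=334.3°, groundspeed=179.6 kt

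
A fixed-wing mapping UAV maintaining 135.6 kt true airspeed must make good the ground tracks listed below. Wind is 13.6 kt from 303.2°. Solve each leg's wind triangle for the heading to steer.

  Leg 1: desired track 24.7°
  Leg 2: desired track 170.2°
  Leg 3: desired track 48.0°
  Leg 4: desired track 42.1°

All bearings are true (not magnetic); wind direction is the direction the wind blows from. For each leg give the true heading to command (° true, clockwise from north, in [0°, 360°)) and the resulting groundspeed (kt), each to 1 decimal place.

Leg 1: heading=19.0°, groundspeed=132.9 kt
Leg 2: heading=174.4°, groundspeed=144.5 kt
Leg 3: heading=42.4°, groundspeed=138.4 kt
Leg 4: heading=36.4°, groundspeed=137.0 kt

Leg 1: desired track 24.7°; wind correction -5.7° → command heading 19.0°, groundspeed 132.9 kt
Leg 2: desired track 170.2°; wind correction +4.2° → command heading 174.4°, groundspeed 144.5 kt
Leg 3: desired track 48.0°; wind correction -5.6° → command heading 42.4°, groundspeed 138.4 kt
Leg 4: desired track 42.1°; wind correction -5.7° → command heading 36.4°, groundspeed 137.0 kt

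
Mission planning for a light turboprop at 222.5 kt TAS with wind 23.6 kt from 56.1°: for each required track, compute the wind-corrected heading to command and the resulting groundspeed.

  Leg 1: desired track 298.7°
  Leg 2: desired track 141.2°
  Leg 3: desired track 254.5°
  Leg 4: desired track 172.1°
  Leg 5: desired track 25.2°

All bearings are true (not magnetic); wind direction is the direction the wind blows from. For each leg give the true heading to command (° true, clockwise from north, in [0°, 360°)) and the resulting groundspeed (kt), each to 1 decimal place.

Leg 1: desired track 298.7°; wind correction +5.4° → command heading 304.1°, groundspeed 232.4 kt
Leg 2: desired track 141.2°; wind correction -6.1° → command heading 135.1°, groundspeed 219.2 kt
Leg 3: desired track 254.5°; wind correction +1.9° → command heading 256.4°, groundspeed 244.8 kt
Leg 4: desired track 172.1°; wind correction -5.5° → command heading 166.6°, groundspeed 231.8 kt
Leg 5: desired track 25.2°; wind correction +3.1° → command heading 28.3°, groundspeed 201.9 kt

Leg 1: heading=304.1°, groundspeed=232.4 kt
Leg 2: heading=135.1°, groundspeed=219.2 kt
Leg 3: heading=256.4°, groundspeed=244.8 kt
Leg 4: heading=166.6°, groundspeed=231.8 kt
Leg 5: heading=28.3°, groundspeed=201.9 kt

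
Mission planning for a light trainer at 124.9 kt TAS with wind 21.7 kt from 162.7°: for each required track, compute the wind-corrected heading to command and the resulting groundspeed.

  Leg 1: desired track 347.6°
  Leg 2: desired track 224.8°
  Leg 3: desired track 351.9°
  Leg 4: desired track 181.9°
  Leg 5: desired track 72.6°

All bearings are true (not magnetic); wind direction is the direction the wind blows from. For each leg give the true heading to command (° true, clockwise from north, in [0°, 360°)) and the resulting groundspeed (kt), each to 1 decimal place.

Leg 1: desired track 347.6°; wind correction +0.9° → command heading 348.5°, groundspeed 146.5 kt
Leg 2: desired track 224.8°; wind correction -8.8° → command heading 216.0°, groundspeed 113.3 kt
Leg 3: desired track 351.9°; wind correction +1.6° → command heading 353.5°, groundspeed 146.3 kt
Leg 4: desired track 181.9°; wind correction -3.3° → command heading 178.6°, groundspeed 104.2 kt
Leg 5: desired track 72.6°; wind correction +10.0° → command heading 82.6°, groundspeed 123.0 kt

Leg 1: heading=348.5°, groundspeed=146.5 kt
Leg 2: heading=216.0°, groundspeed=113.3 kt
Leg 3: heading=353.5°, groundspeed=146.3 kt
Leg 4: heading=178.6°, groundspeed=104.2 kt
Leg 5: heading=82.6°, groundspeed=123.0 kt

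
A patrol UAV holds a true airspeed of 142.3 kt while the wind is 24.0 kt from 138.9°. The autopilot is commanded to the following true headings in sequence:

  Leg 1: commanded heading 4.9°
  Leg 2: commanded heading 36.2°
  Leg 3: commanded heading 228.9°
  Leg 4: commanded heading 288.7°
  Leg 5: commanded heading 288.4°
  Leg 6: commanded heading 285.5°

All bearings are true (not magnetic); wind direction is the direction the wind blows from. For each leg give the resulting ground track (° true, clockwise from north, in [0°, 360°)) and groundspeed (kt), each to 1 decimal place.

Leg 1: heading 4.9°; drift -6.2° → track 358.7°, groundspeed 159.9 kt
Leg 2: heading 36.2°; drift -9.0° → track 27.2°, groundspeed 149.4 kt
Leg 3: heading 228.9°; drift +9.6° → track 238.5°, groundspeed 144.3 kt
Leg 4: heading 288.7°; drift +4.2° → track 292.9°, groundspeed 163.5 kt
Leg 5: heading 288.4°; drift +4.3° → track 292.7°, groundspeed 163.4 kt
Leg 6: heading 285.5°; drift +4.7° → track 290.2°, groundspeed 162.9 kt

Leg 1: track=358.7°, groundspeed=159.9 kt
Leg 2: track=27.2°, groundspeed=149.4 kt
Leg 3: track=238.5°, groundspeed=144.3 kt
Leg 4: track=292.9°, groundspeed=163.5 kt
Leg 5: track=292.7°, groundspeed=163.4 kt
Leg 6: track=290.2°, groundspeed=162.9 kt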